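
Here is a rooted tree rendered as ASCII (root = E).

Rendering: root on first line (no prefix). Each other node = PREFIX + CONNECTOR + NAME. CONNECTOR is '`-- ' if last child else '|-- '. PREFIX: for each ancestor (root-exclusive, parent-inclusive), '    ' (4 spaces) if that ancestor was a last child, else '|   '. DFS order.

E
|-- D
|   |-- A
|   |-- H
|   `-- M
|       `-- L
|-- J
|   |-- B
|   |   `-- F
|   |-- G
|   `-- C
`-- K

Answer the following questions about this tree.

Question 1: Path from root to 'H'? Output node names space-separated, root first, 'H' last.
Walk down from root: E -> D -> H

Answer: E D H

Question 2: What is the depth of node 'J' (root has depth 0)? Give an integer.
Path from root to J: E -> J
Depth = number of edges = 1

Answer: 1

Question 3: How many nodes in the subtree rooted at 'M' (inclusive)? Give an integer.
Subtree rooted at M contains: L, M
Count = 2

Answer: 2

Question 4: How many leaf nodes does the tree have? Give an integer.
Leaves (nodes with no children): A, C, F, G, H, K, L

Answer: 7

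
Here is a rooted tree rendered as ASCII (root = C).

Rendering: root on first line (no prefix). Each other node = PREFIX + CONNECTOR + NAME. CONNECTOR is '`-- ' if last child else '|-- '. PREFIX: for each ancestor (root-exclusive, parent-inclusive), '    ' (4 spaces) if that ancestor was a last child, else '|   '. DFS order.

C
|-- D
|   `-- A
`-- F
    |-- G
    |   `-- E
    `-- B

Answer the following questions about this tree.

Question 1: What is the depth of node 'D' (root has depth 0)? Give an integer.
Answer: 1

Derivation:
Path from root to D: C -> D
Depth = number of edges = 1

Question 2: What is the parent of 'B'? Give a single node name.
Scan adjacency: B appears as child of F

Answer: F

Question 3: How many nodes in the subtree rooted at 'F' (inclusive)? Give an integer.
Subtree rooted at F contains: B, E, F, G
Count = 4

Answer: 4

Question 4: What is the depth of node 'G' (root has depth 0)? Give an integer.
Path from root to G: C -> F -> G
Depth = number of edges = 2

Answer: 2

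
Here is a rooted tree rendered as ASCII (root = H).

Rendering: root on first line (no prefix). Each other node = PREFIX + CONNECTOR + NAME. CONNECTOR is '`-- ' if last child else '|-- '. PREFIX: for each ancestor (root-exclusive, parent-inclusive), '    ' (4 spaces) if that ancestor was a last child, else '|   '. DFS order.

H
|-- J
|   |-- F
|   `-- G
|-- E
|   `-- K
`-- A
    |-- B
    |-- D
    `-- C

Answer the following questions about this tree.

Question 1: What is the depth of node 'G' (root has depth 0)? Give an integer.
Path from root to G: H -> J -> G
Depth = number of edges = 2

Answer: 2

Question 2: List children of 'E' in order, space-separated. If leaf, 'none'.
Node E's children (from adjacency): K

Answer: K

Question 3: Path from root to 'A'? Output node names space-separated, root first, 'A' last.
Answer: H A

Derivation:
Walk down from root: H -> A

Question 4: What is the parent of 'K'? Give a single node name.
Answer: E

Derivation:
Scan adjacency: K appears as child of E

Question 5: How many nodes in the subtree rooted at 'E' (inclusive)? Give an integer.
Subtree rooted at E contains: E, K
Count = 2

Answer: 2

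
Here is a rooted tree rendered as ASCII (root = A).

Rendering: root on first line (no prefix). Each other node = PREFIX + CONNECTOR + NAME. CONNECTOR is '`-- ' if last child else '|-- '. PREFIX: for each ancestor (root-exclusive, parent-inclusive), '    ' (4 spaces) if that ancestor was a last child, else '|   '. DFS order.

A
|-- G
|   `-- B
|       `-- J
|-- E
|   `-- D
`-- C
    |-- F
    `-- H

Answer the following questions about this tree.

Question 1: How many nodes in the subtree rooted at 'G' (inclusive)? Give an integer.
Answer: 3

Derivation:
Subtree rooted at G contains: B, G, J
Count = 3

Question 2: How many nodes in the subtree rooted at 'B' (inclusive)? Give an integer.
Answer: 2

Derivation:
Subtree rooted at B contains: B, J
Count = 2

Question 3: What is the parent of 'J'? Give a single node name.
Answer: B

Derivation:
Scan adjacency: J appears as child of B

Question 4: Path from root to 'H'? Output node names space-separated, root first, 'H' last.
Answer: A C H

Derivation:
Walk down from root: A -> C -> H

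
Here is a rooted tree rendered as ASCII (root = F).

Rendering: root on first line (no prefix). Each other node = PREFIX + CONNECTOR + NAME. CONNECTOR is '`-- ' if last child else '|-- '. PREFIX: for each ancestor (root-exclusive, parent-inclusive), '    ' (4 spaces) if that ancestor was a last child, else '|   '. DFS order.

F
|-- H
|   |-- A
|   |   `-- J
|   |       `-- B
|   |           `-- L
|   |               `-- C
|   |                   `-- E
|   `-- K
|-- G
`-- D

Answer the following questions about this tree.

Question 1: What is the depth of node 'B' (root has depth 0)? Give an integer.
Path from root to B: F -> H -> A -> J -> B
Depth = number of edges = 4

Answer: 4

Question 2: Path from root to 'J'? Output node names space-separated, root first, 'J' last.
Walk down from root: F -> H -> A -> J

Answer: F H A J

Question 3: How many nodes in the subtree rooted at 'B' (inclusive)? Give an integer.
Answer: 4

Derivation:
Subtree rooted at B contains: B, C, E, L
Count = 4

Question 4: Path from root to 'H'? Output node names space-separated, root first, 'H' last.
Answer: F H

Derivation:
Walk down from root: F -> H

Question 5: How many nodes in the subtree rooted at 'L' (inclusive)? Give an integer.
Answer: 3

Derivation:
Subtree rooted at L contains: C, E, L
Count = 3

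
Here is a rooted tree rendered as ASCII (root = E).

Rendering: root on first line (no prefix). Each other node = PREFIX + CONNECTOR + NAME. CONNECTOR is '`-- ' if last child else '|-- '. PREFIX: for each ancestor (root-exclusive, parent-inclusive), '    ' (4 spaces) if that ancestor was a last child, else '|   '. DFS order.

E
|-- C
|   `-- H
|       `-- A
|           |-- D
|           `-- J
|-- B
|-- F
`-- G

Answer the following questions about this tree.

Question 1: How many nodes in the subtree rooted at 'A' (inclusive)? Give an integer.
Answer: 3

Derivation:
Subtree rooted at A contains: A, D, J
Count = 3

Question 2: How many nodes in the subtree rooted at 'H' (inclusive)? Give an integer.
Subtree rooted at H contains: A, D, H, J
Count = 4

Answer: 4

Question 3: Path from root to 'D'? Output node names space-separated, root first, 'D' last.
Walk down from root: E -> C -> H -> A -> D

Answer: E C H A D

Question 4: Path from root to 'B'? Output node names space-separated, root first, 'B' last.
Answer: E B

Derivation:
Walk down from root: E -> B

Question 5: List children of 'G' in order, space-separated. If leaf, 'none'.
Node G's children (from adjacency): (leaf)

Answer: none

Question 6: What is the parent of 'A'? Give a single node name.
Scan adjacency: A appears as child of H

Answer: H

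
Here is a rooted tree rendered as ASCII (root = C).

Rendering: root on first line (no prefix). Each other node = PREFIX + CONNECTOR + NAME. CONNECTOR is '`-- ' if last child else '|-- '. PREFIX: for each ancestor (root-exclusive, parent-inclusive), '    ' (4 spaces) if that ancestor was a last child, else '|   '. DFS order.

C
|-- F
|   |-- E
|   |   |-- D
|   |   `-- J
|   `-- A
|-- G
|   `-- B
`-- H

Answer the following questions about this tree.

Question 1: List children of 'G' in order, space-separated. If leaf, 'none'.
Answer: B

Derivation:
Node G's children (from adjacency): B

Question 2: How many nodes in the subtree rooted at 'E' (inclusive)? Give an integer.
Subtree rooted at E contains: D, E, J
Count = 3

Answer: 3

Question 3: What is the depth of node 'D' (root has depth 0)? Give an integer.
Answer: 3

Derivation:
Path from root to D: C -> F -> E -> D
Depth = number of edges = 3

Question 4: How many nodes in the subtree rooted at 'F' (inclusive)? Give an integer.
Subtree rooted at F contains: A, D, E, F, J
Count = 5

Answer: 5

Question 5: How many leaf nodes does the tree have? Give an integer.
Answer: 5

Derivation:
Leaves (nodes with no children): A, B, D, H, J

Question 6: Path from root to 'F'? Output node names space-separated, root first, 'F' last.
Walk down from root: C -> F

Answer: C F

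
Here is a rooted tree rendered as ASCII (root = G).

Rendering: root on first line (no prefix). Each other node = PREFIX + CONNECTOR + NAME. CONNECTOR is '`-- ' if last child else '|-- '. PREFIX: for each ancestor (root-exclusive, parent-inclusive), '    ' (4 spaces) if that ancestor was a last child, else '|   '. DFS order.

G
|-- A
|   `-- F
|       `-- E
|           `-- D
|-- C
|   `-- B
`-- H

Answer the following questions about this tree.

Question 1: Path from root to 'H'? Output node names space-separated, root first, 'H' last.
Walk down from root: G -> H

Answer: G H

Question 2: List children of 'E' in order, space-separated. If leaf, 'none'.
Answer: D

Derivation:
Node E's children (from adjacency): D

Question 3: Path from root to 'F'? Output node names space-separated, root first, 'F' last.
Answer: G A F

Derivation:
Walk down from root: G -> A -> F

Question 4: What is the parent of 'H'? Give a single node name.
Scan adjacency: H appears as child of G

Answer: G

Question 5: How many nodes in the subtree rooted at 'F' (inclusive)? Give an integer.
Answer: 3

Derivation:
Subtree rooted at F contains: D, E, F
Count = 3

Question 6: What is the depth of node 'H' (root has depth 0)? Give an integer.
Answer: 1

Derivation:
Path from root to H: G -> H
Depth = number of edges = 1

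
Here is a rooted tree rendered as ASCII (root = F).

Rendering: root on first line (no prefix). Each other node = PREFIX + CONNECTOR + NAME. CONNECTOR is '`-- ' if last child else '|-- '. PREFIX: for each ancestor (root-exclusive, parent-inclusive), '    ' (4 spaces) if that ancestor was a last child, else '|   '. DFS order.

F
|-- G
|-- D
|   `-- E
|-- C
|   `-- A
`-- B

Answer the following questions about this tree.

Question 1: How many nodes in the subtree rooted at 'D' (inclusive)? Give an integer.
Answer: 2

Derivation:
Subtree rooted at D contains: D, E
Count = 2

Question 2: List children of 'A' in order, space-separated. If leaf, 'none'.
Node A's children (from adjacency): (leaf)

Answer: none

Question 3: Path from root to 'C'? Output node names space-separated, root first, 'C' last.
Answer: F C

Derivation:
Walk down from root: F -> C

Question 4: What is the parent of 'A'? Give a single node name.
Answer: C

Derivation:
Scan adjacency: A appears as child of C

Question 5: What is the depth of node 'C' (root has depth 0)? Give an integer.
Answer: 1

Derivation:
Path from root to C: F -> C
Depth = number of edges = 1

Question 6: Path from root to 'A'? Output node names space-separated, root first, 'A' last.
Answer: F C A

Derivation:
Walk down from root: F -> C -> A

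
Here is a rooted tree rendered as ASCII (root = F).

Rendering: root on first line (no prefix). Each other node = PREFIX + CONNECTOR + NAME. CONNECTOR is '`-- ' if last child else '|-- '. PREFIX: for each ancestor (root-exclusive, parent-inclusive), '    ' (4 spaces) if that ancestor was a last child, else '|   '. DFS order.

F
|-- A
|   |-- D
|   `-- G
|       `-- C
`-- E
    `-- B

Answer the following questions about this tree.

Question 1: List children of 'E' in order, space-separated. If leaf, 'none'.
Answer: B

Derivation:
Node E's children (from adjacency): B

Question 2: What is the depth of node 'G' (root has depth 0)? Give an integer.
Path from root to G: F -> A -> G
Depth = number of edges = 2

Answer: 2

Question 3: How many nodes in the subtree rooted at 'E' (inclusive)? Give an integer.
Subtree rooted at E contains: B, E
Count = 2

Answer: 2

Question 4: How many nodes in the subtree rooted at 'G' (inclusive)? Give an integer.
Answer: 2

Derivation:
Subtree rooted at G contains: C, G
Count = 2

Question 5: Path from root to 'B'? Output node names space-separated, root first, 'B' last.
Answer: F E B

Derivation:
Walk down from root: F -> E -> B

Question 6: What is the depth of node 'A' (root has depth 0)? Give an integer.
Path from root to A: F -> A
Depth = number of edges = 1

Answer: 1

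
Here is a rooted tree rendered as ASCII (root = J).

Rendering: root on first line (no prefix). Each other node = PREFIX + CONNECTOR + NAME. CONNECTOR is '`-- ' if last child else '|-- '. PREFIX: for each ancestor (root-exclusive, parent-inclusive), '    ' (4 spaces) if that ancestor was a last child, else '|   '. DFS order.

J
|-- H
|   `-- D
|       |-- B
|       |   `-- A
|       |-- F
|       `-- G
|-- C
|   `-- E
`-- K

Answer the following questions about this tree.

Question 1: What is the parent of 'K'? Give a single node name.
Answer: J

Derivation:
Scan adjacency: K appears as child of J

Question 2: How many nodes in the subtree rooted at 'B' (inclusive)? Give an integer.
Answer: 2

Derivation:
Subtree rooted at B contains: A, B
Count = 2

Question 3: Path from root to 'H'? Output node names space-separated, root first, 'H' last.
Walk down from root: J -> H

Answer: J H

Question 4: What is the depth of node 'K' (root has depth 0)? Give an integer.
Path from root to K: J -> K
Depth = number of edges = 1

Answer: 1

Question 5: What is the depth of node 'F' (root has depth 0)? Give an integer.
Path from root to F: J -> H -> D -> F
Depth = number of edges = 3

Answer: 3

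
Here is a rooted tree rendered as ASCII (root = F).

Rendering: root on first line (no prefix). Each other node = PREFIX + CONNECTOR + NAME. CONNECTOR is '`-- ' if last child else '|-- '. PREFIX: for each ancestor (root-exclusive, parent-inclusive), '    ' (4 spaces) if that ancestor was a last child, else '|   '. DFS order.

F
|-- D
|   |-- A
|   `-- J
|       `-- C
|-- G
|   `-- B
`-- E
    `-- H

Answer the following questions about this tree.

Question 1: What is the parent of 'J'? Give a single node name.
Answer: D

Derivation:
Scan adjacency: J appears as child of D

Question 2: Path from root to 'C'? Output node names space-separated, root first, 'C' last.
Answer: F D J C

Derivation:
Walk down from root: F -> D -> J -> C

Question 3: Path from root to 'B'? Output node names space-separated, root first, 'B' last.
Walk down from root: F -> G -> B

Answer: F G B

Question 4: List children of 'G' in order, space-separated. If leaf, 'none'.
Node G's children (from adjacency): B

Answer: B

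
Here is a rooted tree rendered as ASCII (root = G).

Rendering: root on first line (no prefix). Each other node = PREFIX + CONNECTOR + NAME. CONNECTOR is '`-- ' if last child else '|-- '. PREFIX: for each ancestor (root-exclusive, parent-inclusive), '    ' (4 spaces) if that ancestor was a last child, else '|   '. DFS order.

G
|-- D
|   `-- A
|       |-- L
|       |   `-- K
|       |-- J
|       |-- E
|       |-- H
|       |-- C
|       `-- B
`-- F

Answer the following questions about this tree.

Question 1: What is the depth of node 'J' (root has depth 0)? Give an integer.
Path from root to J: G -> D -> A -> J
Depth = number of edges = 3

Answer: 3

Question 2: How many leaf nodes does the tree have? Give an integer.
Leaves (nodes with no children): B, C, E, F, H, J, K

Answer: 7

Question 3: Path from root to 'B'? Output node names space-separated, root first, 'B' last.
Answer: G D A B

Derivation:
Walk down from root: G -> D -> A -> B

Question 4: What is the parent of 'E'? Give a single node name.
Scan adjacency: E appears as child of A

Answer: A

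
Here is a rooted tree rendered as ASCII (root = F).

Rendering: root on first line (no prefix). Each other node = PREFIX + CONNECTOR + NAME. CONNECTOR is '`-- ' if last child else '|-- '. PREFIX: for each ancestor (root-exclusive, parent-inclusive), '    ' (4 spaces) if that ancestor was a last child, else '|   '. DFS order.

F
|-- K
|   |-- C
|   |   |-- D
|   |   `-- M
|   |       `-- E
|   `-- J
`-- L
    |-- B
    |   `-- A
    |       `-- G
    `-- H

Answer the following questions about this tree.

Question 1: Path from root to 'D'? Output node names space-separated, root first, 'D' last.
Walk down from root: F -> K -> C -> D

Answer: F K C D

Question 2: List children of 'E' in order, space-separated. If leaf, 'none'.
Node E's children (from adjacency): (leaf)

Answer: none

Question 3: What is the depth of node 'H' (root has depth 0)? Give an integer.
Answer: 2

Derivation:
Path from root to H: F -> L -> H
Depth = number of edges = 2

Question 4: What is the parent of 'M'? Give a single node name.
Scan adjacency: M appears as child of C

Answer: C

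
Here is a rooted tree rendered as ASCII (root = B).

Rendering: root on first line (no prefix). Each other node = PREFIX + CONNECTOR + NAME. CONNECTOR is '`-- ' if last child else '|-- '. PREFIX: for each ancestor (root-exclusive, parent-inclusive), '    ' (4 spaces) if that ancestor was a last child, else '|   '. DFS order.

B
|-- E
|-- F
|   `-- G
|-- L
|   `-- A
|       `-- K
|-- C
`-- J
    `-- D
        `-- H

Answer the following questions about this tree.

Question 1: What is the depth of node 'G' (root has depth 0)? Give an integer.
Answer: 2

Derivation:
Path from root to G: B -> F -> G
Depth = number of edges = 2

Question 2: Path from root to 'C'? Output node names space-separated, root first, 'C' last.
Walk down from root: B -> C

Answer: B C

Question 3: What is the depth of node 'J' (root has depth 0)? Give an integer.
Answer: 1

Derivation:
Path from root to J: B -> J
Depth = number of edges = 1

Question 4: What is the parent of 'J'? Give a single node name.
Scan adjacency: J appears as child of B

Answer: B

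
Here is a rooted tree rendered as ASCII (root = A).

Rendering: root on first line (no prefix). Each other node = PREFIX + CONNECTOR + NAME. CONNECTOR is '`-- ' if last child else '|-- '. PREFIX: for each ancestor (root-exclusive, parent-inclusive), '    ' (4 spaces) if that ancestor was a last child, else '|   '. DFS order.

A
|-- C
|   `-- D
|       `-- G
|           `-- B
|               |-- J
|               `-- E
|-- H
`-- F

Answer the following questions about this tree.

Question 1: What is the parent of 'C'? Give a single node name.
Answer: A

Derivation:
Scan adjacency: C appears as child of A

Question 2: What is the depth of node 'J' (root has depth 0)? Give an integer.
Path from root to J: A -> C -> D -> G -> B -> J
Depth = number of edges = 5

Answer: 5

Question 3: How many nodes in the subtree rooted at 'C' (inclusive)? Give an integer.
Subtree rooted at C contains: B, C, D, E, G, J
Count = 6

Answer: 6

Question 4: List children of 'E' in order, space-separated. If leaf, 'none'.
Answer: none

Derivation:
Node E's children (from adjacency): (leaf)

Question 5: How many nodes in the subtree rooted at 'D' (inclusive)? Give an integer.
Subtree rooted at D contains: B, D, E, G, J
Count = 5

Answer: 5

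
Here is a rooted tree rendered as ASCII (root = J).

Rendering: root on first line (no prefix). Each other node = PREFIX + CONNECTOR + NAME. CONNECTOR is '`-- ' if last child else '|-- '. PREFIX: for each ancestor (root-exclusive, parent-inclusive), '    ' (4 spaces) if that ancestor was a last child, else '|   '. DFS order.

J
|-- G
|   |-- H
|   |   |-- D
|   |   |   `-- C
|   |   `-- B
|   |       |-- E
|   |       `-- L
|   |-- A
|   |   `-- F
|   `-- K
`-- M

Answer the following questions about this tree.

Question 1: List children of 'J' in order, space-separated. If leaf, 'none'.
Node J's children (from adjacency): G, M

Answer: G M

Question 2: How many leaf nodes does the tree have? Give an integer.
Answer: 6

Derivation:
Leaves (nodes with no children): C, E, F, K, L, M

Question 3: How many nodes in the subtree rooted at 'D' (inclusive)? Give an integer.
Answer: 2

Derivation:
Subtree rooted at D contains: C, D
Count = 2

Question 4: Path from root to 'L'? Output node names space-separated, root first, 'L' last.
Walk down from root: J -> G -> H -> B -> L

Answer: J G H B L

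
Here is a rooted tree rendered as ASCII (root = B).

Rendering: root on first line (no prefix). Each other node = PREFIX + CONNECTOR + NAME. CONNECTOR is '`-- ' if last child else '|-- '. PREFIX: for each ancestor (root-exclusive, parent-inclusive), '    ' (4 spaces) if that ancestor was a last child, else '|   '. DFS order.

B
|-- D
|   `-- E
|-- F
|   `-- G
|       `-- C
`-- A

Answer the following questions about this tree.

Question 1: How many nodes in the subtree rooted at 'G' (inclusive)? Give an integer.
Subtree rooted at G contains: C, G
Count = 2

Answer: 2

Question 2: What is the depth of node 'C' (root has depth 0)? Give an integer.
Path from root to C: B -> F -> G -> C
Depth = number of edges = 3

Answer: 3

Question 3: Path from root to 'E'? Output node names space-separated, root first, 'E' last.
Walk down from root: B -> D -> E

Answer: B D E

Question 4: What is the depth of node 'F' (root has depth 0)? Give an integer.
Path from root to F: B -> F
Depth = number of edges = 1

Answer: 1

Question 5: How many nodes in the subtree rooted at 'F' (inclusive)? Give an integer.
Answer: 3

Derivation:
Subtree rooted at F contains: C, F, G
Count = 3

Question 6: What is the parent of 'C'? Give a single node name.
Scan adjacency: C appears as child of G

Answer: G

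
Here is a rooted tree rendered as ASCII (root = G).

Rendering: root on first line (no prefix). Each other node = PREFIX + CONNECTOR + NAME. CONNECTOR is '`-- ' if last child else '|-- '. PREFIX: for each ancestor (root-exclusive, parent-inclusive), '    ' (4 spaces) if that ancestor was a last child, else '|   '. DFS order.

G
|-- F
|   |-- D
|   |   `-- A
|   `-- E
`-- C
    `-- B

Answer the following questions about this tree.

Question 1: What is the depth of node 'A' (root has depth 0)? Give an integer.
Path from root to A: G -> F -> D -> A
Depth = number of edges = 3

Answer: 3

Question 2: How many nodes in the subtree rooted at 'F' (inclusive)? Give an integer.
Answer: 4

Derivation:
Subtree rooted at F contains: A, D, E, F
Count = 4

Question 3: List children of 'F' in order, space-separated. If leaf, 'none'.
Answer: D E

Derivation:
Node F's children (from adjacency): D, E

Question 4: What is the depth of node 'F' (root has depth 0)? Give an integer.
Path from root to F: G -> F
Depth = number of edges = 1

Answer: 1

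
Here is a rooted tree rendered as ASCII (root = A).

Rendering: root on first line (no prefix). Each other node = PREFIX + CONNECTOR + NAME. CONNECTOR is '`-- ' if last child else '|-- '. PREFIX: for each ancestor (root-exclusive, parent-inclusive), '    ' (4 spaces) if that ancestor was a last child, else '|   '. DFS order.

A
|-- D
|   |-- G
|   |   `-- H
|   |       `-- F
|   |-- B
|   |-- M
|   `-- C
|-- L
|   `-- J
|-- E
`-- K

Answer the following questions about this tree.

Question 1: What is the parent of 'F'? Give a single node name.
Answer: H

Derivation:
Scan adjacency: F appears as child of H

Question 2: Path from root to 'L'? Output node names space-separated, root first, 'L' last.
Answer: A L

Derivation:
Walk down from root: A -> L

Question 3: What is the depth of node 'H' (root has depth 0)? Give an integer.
Answer: 3

Derivation:
Path from root to H: A -> D -> G -> H
Depth = number of edges = 3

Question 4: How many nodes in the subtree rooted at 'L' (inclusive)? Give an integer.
Subtree rooted at L contains: J, L
Count = 2

Answer: 2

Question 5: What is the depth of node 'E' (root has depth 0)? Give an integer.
Path from root to E: A -> E
Depth = number of edges = 1

Answer: 1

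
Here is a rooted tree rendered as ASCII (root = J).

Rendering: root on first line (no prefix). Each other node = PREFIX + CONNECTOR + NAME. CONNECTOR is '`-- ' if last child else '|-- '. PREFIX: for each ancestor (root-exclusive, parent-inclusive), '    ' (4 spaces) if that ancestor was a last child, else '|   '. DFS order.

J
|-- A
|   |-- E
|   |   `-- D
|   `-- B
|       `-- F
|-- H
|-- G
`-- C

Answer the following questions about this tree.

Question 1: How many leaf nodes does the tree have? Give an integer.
Answer: 5

Derivation:
Leaves (nodes with no children): C, D, F, G, H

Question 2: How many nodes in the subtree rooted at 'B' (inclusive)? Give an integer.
Answer: 2

Derivation:
Subtree rooted at B contains: B, F
Count = 2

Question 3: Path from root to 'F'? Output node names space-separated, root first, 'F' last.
Answer: J A B F

Derivation:
Walk down from root: J -> A -> B -> F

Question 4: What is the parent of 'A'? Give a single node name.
Answer: J

Derivation:
Scan adjacency: A appears as child of J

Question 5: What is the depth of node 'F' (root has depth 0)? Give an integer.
Answer: 3

Derivation:
Path from root to F: J -> A -> B -> F
Depth = number of edges = 3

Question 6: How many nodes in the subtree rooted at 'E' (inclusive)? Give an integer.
Subtree rooted at E contains: D, E
Count = 2

Answer: 2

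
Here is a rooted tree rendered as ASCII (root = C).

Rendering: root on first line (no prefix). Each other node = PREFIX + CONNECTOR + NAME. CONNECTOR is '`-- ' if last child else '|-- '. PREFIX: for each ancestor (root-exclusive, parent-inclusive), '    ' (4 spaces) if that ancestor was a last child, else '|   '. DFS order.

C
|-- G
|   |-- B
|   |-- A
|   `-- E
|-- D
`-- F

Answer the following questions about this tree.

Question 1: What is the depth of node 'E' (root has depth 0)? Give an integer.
Path from root to E: C -> G -> E
Depth = number of edges = 2

Answer: 2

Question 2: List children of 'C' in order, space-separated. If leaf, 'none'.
Node C's children (from adjacency): G, D, F

Answer: G D F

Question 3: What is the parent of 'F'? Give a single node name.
Answer: C

Derivation:
Scan adjacency: F appears as child of C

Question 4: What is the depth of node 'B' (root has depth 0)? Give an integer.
Path from root to B: C -> G -> B
Depth = number of edges = 2

Answer: 2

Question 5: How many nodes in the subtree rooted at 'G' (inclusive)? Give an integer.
Answer: 4

Derivation:
Subtree rooted at G contains: A, B, E, G
Count = 4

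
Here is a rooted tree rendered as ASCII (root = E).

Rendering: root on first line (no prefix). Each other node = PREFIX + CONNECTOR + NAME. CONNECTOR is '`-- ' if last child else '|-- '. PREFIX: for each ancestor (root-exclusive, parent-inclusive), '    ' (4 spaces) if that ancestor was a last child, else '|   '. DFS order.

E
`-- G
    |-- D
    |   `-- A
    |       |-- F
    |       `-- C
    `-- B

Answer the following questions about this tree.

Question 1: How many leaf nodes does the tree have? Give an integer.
Leaves (nodes with no children): B, C, F

Answer: 3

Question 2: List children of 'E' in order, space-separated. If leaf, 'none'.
Node E's children (from adjacency): G

Answer: G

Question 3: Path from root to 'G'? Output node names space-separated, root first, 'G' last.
Walk down from root: E -> G

Answer: E G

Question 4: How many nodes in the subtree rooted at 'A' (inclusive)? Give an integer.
Subtree rooted at A contains: A, C, F
Count = 3

Answer: 3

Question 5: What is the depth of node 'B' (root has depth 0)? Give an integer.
Answer: 2

Derivation:
Path from root to B: E -> G -> B
Depth = number of edges = 2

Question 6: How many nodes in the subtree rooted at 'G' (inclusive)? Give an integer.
Answer: 6

Derivation:
Subtree rooted at G contains: A, B, C, D, F, G
Count = 6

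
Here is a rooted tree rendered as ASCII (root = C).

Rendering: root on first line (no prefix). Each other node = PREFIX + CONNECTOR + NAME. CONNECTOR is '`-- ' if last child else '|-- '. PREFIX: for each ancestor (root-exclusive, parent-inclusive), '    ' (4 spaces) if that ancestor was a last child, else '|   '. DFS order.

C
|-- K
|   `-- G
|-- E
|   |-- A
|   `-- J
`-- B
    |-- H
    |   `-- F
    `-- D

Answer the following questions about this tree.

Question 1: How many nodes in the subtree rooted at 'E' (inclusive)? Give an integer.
Subtree rooted at E contains: A, E, J
Count = 3

Answer: 3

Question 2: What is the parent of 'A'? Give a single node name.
Scan adjacency: A appears as child of E

Answer: E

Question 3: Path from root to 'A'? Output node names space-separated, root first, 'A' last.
Walk down from root: C -> E -> A

Answer: C E A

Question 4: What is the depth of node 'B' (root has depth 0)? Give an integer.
Path from root to B: C -> B
Depth = number of edges = 1

Answer: 1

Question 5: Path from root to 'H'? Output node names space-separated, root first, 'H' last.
Answer: C B H

Derivation:
Walk down from root: C -> B -> H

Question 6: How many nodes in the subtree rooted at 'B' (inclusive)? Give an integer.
Subtree rooted at B contains: B, D, F, H
Count = 4

Answer: 4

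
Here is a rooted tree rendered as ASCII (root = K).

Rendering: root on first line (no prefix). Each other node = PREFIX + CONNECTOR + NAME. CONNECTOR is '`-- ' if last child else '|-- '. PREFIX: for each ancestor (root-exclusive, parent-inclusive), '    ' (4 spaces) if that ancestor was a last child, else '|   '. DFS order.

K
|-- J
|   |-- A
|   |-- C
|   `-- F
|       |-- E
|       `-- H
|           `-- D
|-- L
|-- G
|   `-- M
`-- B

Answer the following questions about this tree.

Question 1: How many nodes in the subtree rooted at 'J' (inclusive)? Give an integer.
Answer: 7

Derivation:
Subtree rooted at J contains: A, C, D, E, F, H, J
Count = 7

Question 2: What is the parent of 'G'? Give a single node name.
Scan adjacency: G appears as child of K

Answer: K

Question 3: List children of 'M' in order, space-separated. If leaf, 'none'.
Answer: none

Derivation:
Node M's children (from adjacency): (leaf)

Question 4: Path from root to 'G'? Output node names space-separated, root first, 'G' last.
Walk down from root: K -> G

Answer: K G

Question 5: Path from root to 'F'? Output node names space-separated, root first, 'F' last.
Answer: K J F

Derivation:
Walk down from root: K -> J -> F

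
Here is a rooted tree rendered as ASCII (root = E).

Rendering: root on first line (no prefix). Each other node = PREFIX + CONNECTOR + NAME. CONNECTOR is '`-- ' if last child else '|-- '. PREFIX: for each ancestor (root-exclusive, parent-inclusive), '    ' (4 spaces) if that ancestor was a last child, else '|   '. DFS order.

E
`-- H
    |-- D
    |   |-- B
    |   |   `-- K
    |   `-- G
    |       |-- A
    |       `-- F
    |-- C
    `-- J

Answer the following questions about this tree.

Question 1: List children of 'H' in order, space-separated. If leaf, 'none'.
Answer: D C J

Derivation:
Node H's children (from adjacency): D, C, J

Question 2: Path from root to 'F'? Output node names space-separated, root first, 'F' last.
Walk down from root: E -> H -> D -> G -> F

Answer: E H D G F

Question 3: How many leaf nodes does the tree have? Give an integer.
Leaves (nodes with no children): A, C, F, J, K

Answer: 5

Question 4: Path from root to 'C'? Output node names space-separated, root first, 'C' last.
Walk down from root: E -> H -> C

Answer: E H C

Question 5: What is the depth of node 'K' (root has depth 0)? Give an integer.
Path from root to K: E -> H -> D -> B -> K
Depth = number of edges = 4

Answer: 4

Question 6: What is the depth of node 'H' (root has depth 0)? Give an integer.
Answer: 1

Derivation:
Path from root to H: E -> H
Depth = number of edges = 1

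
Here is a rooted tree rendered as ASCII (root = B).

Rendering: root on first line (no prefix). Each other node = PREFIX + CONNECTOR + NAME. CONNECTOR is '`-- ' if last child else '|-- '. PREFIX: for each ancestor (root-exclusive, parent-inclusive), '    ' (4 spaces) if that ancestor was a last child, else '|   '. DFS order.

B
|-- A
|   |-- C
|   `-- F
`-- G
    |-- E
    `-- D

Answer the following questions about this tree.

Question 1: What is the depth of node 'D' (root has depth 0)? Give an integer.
Path from root to D: B -> G -> D
Depth = number of edges = 2

Answer: 2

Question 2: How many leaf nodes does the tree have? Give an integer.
Leaves (nodes with no children): C, D, E, F

Answer: 4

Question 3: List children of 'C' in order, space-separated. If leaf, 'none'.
Answer: none

Derivation:
Node C's children (from adjacency): (leaf)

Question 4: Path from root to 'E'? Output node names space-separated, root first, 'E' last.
Walk down from root: B -> G -> E

Answer: B G E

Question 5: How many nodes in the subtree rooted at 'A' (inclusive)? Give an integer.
Subtree rooted at A contains: A, C, F
Count = 3

Answer: 3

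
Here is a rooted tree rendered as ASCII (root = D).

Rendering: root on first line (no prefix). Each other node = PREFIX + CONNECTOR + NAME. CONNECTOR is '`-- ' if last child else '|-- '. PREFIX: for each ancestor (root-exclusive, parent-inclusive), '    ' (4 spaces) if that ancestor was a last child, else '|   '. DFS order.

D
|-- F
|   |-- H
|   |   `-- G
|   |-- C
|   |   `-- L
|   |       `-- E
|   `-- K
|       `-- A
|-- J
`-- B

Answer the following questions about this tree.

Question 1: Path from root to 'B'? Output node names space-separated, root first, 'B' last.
Answer: D B

Derivation:
Walk down from root: D -> B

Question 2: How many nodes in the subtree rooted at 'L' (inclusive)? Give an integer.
Answer: 2

Derivation:
Subtree rooted at L contains: E, L
Count = 2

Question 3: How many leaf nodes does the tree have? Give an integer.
Leaves (nodes with no children): A, B, E, G, J

Answer: 5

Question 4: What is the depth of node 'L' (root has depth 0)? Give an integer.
Answer: 3

Derivation:
Path from root to L: D -> F -> C -> L
Depth = number of edges = 3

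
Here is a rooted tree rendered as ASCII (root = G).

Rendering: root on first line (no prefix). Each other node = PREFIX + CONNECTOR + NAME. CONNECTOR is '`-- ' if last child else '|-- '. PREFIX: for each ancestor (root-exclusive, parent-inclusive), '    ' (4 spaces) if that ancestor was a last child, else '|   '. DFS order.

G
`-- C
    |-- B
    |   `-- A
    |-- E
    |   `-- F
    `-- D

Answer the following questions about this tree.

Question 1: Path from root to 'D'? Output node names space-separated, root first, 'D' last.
Answer: G C D

Derivation:
Walk down from root: G -> C -> D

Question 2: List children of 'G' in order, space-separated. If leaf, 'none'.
Node G's children (from adjacency): C

Answer: C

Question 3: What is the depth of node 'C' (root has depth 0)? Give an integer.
Answer: 1

Derivation:
Path from root to C: G -> C
Depth = number of edges = 1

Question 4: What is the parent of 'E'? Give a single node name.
Scan adjacency: E appears as child of C

Answer: C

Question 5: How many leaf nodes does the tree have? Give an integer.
Leaves (nodes with no children): A, D, F

Answer: 3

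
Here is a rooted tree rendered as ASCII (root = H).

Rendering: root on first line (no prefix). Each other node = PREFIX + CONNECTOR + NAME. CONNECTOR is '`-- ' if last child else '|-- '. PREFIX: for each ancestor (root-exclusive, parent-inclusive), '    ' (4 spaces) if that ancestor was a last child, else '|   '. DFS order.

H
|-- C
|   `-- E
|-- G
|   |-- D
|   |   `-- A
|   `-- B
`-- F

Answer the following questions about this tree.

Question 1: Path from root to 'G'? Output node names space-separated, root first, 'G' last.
Walk down from root: H -> G

Answer: H G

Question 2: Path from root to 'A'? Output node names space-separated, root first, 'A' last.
Walk down from root: H -> G -> D -> A

Answer: H G D A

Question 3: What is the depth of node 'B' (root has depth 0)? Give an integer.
Answer: 2

Derivation:
Path from root to B: H -> G -> B
Depth = number of edges = 2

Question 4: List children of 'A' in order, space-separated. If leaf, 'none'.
Node A's children (from adjacency): (leaf)

Answer: none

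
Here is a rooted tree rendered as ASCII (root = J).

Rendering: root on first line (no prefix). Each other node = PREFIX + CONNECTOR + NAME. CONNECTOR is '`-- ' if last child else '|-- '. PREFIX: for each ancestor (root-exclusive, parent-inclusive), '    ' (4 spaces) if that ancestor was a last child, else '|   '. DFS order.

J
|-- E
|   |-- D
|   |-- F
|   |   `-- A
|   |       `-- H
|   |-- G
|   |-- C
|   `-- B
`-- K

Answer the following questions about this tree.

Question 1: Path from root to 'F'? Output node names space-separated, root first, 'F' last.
Walk down from root: J -> E -> F

Answer: J E F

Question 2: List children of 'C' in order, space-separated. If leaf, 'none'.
Answer: none

Derivation:
Node C's children (from adjacency): (leaf)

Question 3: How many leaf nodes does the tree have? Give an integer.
Leaves (nodes with no children): B, C, D, G, H, K

Answer: 6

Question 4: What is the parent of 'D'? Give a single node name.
Scan adjacency: D appears as child of E

Answer: E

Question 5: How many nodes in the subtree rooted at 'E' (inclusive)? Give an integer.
Answer: 8

Derivation:
Subtree rooted at E contains: A, B, C, D, E, F, G, H
Count = 8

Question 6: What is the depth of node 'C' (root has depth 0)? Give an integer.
Answer: 2

Derivation:
Path from root to C: J -> E -> C
Depth = number of edges = 2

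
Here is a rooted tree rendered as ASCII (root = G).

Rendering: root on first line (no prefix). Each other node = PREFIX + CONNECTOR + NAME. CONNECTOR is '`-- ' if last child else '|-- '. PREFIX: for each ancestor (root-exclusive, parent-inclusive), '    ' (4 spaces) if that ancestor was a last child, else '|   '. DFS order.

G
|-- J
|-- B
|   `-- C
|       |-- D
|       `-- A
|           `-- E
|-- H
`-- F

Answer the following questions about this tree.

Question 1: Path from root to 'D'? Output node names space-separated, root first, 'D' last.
Answer: G B C D

Derivation:
Walk down from root: G -> B -> C -> D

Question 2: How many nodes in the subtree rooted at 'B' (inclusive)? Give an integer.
Subtree rooted at B contains: A, B, C, D, E
Count = 5

Answer: 5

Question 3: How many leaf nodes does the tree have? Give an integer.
Answer: 5

Derivation:
Leaves (nodes with no children): D, E, F, H, J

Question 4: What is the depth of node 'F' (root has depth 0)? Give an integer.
Path from root to F: G -> F
Depth = number of edges = 1

Answer: 1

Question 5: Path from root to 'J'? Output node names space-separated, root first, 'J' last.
Walk down from root: G -> J

Answer: G J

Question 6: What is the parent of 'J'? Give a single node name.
Scan adjacency: J appears as child of G

Answer: G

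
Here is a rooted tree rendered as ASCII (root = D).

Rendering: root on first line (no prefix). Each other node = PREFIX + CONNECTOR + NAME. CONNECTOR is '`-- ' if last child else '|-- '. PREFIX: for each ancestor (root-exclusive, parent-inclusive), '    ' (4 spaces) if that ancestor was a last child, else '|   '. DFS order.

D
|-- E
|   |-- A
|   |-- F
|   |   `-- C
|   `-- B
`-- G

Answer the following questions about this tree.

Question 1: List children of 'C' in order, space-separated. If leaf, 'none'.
Answer: none

Derivation:
Node C's children (from adjacency): (leaf)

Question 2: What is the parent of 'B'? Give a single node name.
Scan adjacency: B appears as child of E

Answer: E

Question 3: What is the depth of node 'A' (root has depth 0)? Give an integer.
Path from root to A: D -> E -> A
Depth = number of edges = 2

Answer: 2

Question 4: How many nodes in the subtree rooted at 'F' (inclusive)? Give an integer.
Answer: 2

Derivation:
Subtree rooted at F contains: C, F
Count = 2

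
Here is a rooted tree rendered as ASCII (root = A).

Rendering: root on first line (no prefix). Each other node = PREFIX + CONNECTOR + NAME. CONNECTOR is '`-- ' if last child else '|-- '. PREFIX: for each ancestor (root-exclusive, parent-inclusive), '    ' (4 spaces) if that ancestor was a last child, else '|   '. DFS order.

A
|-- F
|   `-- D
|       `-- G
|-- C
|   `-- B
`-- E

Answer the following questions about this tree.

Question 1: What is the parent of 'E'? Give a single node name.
Answer: A

Derivation:
Scan adjacency: E appears as child of A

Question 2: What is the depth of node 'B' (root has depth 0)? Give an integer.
Answer: 2

Derivation:
Path from root to B: A -> C -> B
Depth = number of edges = 2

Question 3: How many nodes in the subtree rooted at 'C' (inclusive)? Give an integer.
Subtree rooted at C contains: B, C
Count = 2

Answer: 2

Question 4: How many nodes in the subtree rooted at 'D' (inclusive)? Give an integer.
Answer: 2

Derivation:
Subtree rooted at D contains: D, G
Count = 2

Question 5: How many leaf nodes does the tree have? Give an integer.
Answer: 3

Derivation:
Leaves (nodes with no children): B, E, G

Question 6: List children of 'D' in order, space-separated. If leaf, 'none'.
Answer: G

Derivation:
Node D's children (from adjacency): G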